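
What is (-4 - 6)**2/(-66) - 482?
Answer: -15956/33 ≈ -483.52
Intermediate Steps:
(-4 - 6)**2/(-66) - 482 = -1/66*(-10)**2 - 482 = -1/66*100 - 482 = -50/33 - 482 = -15956/33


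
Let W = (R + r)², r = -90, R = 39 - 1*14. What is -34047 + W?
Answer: -29822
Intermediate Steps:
R = 25 (R = 39 - 14 = 25)
W = 4225 (W = (25 - 90)² = (-65)² = 4225)
-34047 + W = -34047 + 4225 = -29822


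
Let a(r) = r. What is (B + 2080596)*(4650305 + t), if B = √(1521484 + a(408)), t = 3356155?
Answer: 16658208650160 + 16012920*√380473 ≈ 1.6668e+13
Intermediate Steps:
B = 2*√380473 (B = √(1521484 + 408) = √1521892 = 2*√380473 ≈ 1233.7)
(B + 2080596)*(4650305 + t) = (2*√380473 + 2080596)*(4650305 + 3356155) = (2080596 + 2*√380473)*8006460 = 16658208650160 + 16012920*√380473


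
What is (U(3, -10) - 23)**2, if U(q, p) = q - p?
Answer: 100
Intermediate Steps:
(U(3, -10) - 23)**2 = ((3 - 1*(-10)) - 23)**2 = ((3 + 10) - 23)**2 = (13 - 23)**2 = (-10)**2 = 100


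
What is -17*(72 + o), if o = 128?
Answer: -3400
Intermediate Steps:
-17*(72 + o) = -17*(72 + 128) = -17*200 = -3400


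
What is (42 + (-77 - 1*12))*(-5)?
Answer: 235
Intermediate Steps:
(42 + (-77 - 1*12))*(-5) = (42 + (-77 - 12))*(-5) = (42 - 89)*(-5) = -47*(-5) = 235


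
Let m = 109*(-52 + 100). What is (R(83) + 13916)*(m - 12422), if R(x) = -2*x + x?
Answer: -99459270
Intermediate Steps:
R(x) = -x
m = 5232 (m = 109*48 = 5232)
(R(83) + 13916)*(m - 12422) = (-1*83 + 13916)*(5232 - 12422) = (-83 + 13916)*(-7190) = 13833*(-7190) = -99459270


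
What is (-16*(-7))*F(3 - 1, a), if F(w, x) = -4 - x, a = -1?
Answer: -336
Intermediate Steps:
(-16*(-7))*F(3 - 1, a) = (-16*(-7))*(-4 - 1*(-1)) = 112*(-4 + 1) = 112*(-3) = -336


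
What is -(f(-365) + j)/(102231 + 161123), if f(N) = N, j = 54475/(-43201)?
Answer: 7911420/5688578077 ≈ 0.0013908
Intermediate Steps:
j = -54475/43201 (j = 54475*(-1/43201) = -54475/43201 ≈ -1.2610)
-(f(-365) + j)/(102231 + 161123) = -(-365 - 54475/43201)/(102231 + 161123) = -(-15822840)/(43201*263354) = -1*(-7911420/5688578077) = 7911420/5688578077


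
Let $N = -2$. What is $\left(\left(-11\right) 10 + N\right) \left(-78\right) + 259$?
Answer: $8995$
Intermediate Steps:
$\left(\left(-11\right) 10 + N\right) \left(-78\right) + 259 = \left(\left(-11\right) 10 - 2\right) \left(-78\right) + 259 = \left(-110 - 2\right) \left(-78\right) + 259 = \left(-112\right) \left(-78\right) + 259 = 8736 + 259 = 8995$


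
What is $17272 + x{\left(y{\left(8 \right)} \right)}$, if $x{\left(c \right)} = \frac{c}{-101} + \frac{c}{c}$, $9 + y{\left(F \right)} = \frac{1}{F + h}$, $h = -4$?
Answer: $\frac{6978327}{404} \approx 17273.0$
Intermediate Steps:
$y{\left(F \right)} = -9 + \frac{1}{-4 + F}$ ($y{\left(F \right)} = -9 + \frac{1}{F - 4} = -9 + \frac{1}{-4 + F}$)
$x{\left(c \right)} = 1 - \frac{c}{101}$ ($x{\left(c \right)} = c \left(- \frac{1}{101}\right) + 1 = - \frac{c}{101} + 1 = 1 - \frac{c}{101}$)
$17272 + x{\left(y{\left(8 \right)} \right)} = 17272 + \left(1 - \frac{\frac{1}{-4 + 8} \left(37 - 72\right)}{101}\right) = 17272 + \left(1 - \frac{\frac{1}{4} \left(37 - 72\right)}{101}\right) = 17272 + \left(1 - \frac{\frac{1}{4} \left(-35\right)}{101}\right) = 17272 + \left(1 - - \frac{35}{404}\right) = 17272 + \left(1 + \frac{35}{404}\right) = 17272 + \frac{439}{404} = \frac{6978327}{404}$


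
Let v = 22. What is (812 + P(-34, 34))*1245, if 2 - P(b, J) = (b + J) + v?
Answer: 986040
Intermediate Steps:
P(b, J) = -20 - J - b (P(b, J) = 2 - ((b + J) + 22) = 2 - ((J + b) + 22) = 2 - (22 + J + b) = 2 + (-22 - J - b) = -20 - J - b)
(812 + P(-34, 34))*1245 = (812 + (-20 - 1*34 - 1*(-34)))*1245 = (812 + (-20 - 34 + 34))*1245 = (812 - 20)*1245 = 792*1245 = 986040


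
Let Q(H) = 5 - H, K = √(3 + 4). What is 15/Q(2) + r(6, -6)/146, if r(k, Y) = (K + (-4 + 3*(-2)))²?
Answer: 837/146 - 10*√7/73 ≈ 5.3704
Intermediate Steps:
K = √7 ≈ 2.6458
r(k, Y) = (-10 + √7)² (r(k, Y) = (√7 + (-4 + 3*(-2)))² = (√7 + (-4 - 6))² = (√7 - 10)² = (-10 + √7)²)
15/Q(2) + r(6, -6)/146 = 15/(5 - 1*2) + (10 - √7)²/146 = 15/(5 - 2) + (10 - √7)²*(1/146) = 15/3 + (10 - √7)²/146 = 15*(⅓) + (10 - √7)²/146 = 5 + (10 - √7)²/146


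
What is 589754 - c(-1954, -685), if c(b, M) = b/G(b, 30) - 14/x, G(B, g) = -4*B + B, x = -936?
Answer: 276005021/468 ≈ 5.8975e+5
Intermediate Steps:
G(B, g) = -3*B
c(b, M) = -149/468 (c(b, M) = b/((-3*b)) - 14/(-936) = b*(-1/(3*b)) - 14*(-1/936) = -1/3 + 7/468 = -149/468)
589754 - c(-1954, -685) = 589754 - 1*(-149/468) = 589754 + 149/468 = 276005021/468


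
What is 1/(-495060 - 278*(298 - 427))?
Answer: -1/459198 ≈ -2.1777e-6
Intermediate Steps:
1/(-495060 - 278*(298 - 427)) = 1/(-495060 - 278*(-129)) = 1/(-495060 + 35862) = 1/(-459198) = -1/459198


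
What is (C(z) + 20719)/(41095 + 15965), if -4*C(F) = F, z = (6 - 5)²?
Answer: 5525/15216 ≈ 0.36310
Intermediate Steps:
z = 1 (z = 1² = 1)
C(F) = -F/4
(C(z) + 20719)/(41095 + 15965) = (-¼*1 + 20719)/(41095 + 15965) = (-¼ + 20719)/57060 = (82875/4)*(1/57060) = 5525/15216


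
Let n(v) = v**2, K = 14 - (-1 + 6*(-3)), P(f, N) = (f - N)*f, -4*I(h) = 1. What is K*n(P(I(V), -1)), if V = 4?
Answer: 297/256 ≈ 1.1602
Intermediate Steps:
I(h) = -1/4 (I(h) = -1/4*1 = -1/4)
P(f, N) = f*(f - N)
K = 33 (K = 14 - (-1 - 18) = 14 - 1*(-19) = 14 + 19 = 33)
K*n(P(I(V), -1)) = 33*(-(-1/4 - 1*(-1))/4)**2 = 33*(-(-1/4 + 1)/4)**2 = 33*(-1/4*3/4)**2 = 33*(-3/16)**2 = 33*(9/256) = 297/256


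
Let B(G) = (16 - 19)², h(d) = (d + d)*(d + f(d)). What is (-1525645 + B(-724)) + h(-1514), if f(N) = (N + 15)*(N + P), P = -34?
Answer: -7023269900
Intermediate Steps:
f(N) = (-34 + N)*(15 + N) (f(N) = (N + 15)*(N - 34) = (15 + N)*(-34 + N) = (-34 + N)*(15 + N))
h(d) = 2*d*(-510 + d² - 18*d) (h(d) = (d + d)*(d + (-510 + d² - 19*d)) = (2*d)*(-510 + d² - 18*d) = 2*d*(-510 + d² - 18*d))
B(G) = 9 (B(G) = (-3)² = 9)
(-1525645 + B(-724)) + h(-1514) = (-1525645 + 9) + 2*(-1514)*(-510 + (-1514)² - 18*(-1514)) = -1525636 + 2*(-1514)*(-510 + 2292196 + 27252) = -1525636 + 2*(-1514)*2318938 = -1525636 - 7021744264 = -7023269900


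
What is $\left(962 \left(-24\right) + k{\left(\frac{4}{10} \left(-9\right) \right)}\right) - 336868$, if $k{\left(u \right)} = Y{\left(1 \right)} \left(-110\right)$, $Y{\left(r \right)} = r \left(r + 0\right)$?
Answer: $-360066$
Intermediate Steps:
$Y{\left(r \right)} = r^{2}$ ($Y{\left(r \right)} = r r = r^{2}$)
$k{\left(u \right)} = -110$ ($k{\left(u \right)} = 1^{2} \left(-110\right) = 1 \left(-110\right) = -110$)
$\left(962 \left(-24\right) + k{\left(\frac{4}{10} \left(-9\right) \right)}\right) - 336868 = \left(962 \left(-24\right) - 110\right) - 336868 = \left(-23088 - 110\right) - 336868 = -23198 - 336868 = -360066$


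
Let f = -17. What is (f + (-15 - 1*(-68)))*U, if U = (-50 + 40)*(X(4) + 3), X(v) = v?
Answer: -2520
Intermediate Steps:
U = -70 (U = (-50 + 40)*(4 + 3) = -10*7 = -70)
(f + (-15 - 1*(-68)))*U = (-17 + (-15 - 1*(-68)))*(-70) = (-17 + (-15 + 68))*(-70) = (-17 + 53)*(-70) = 36*(-70) = -2520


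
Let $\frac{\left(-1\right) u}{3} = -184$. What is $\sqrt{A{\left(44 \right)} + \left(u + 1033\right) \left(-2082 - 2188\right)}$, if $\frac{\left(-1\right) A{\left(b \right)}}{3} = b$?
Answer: $i \sqrt{6768082} \approx 2601.6 i$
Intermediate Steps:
$u = 552$ ($u = \left(-3\right) \left(-184\right) = 552$)
$A{\left(b \right)} = - 3 b$
$\sqrt{A{\left(44 \right)} + \left(u + 1033\right) \left(-2082 - 2188\right)} = \sqrt{\left(-3\right) 44 + \left(552 + 1033\right) \left(-2082 - 2188\right)} = \sqrt{-132 + 1585 \left(-4270\right)} = \sqrt{-132 - 6767950} = \sqrt{-6768082} = i \sqrt{6768082}$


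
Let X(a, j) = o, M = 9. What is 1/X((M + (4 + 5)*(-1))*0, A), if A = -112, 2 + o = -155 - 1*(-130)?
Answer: -1/27 ≈ -0.037037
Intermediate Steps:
o = -27 (o = -2 + (-155 - 1*(-130)) = -2 + (-155 + 130) = -2 - 25 = -27)
X(a, j) = -27
1/X((M + (4 + 5)*(-1))*0, A) = 1/(-27) = -1/27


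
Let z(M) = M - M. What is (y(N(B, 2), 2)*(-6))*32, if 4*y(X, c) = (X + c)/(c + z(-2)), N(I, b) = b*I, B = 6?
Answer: -336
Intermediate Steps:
z(M) = 0
N(I, b) = I*b
y(X, c) = (X + c)/(4*c) (y(X, c) = ((X + c)/(c + 0))/4 = ((X + c)/c)/4 = (X + c)/(4*c))
(y(N(B, 2), 2)*(-6))*32 = (((¼)*(6*2 + 2)/2)*(-6))*32 = (((¼)*(½)*(12 + 2))*(-6))*32 = (((¼)*(½)*14)*(-6))*32 = ((7/4)*(-6))*32 = -21/2*32 = -336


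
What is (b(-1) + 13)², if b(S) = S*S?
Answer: 196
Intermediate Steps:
b(S) = S²
(b(-1) + 13)² = ((-1)² + 13)² = (1 + 13)² = 14² = 196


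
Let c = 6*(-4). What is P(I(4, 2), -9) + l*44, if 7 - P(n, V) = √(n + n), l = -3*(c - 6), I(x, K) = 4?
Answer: 3967 - 2*√2 ≈ 3964.2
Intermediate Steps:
c = -24
l = 90 (l = -3*(-24 - 6) = -3*(-30) = 90)
P(n, V) = 7 - √2*√n (P(n, V) = 7 - √(n + n) = 7 - √(2*n) = 7 - √2*√n)
P(I(4, 2), -9) + l*44 = (7 - √2*√4) + 90*44 = (7 - 1*√2*2) + 3960 = (7 - 2*√2) + 3960 = 3967 - 2*√2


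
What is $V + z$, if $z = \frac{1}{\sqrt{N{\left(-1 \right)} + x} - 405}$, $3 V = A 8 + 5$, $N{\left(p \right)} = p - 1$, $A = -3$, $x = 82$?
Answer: $- \frac{623234}{98367} - \frac{4 \sqrt{5}}{163945} \approx -6.3359$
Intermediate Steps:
$N{\left(p \right)} = -1 + p$
$V = - \frac{19}{3}$ ($V = \frac{\left(-3\right) 8 + 5}{3} = \frac{-24 + 5}{3} = \frac{1}{3} \left(-19\right) = - \frac{19}{3} \approx -6.3333$)
$z = \frac{1}{-405 + 4 \sqrt{5}}$ ($z = \frac{1}{\sqrt{\left(-1 - 1\right) + 82} - 405} = \frac{1}{\sqrt{-2 + 82} - 405} = \frac{1}{\sqrt{80} - 405} = \frac{1}{4 \sqrt{5} - 405} = \frac{1}{-405 + 4 \sqrt{5}} \approx -0.0025249$)
$V + z = - \frac{19}{3} - \left(\frac{81}{32789} + \frac{4 \sqrt{5}}{163945}\right) = - \frac{623234}{98367} - \frac{4 \sqrt{5}}{163945}$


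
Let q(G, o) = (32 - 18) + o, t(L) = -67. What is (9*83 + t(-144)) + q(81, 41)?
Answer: 735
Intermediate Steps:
q(G, o) = 14 + o
(9*83 + t(-144)) + q(81, 41) = (9*83 - 67) + (14 + 41) = (747 - 67) + 55 = 680 + 55 = 735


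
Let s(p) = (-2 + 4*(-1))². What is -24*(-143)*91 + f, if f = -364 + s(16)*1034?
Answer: 349172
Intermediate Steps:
s(p) = 36 (s(p) = (-2 - 4)² = (-6)² = 36)
f = 36860 (f = -364 + 36*1034 = -364 + 37224 = 36860)
-24*(-143)*91 + f = -24*(-143)*91 + 36860 = 3432*91 + 36860 = 312312 + 36860 = 349172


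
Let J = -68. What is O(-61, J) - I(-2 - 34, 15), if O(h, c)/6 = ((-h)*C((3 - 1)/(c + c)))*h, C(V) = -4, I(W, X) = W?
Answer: 89340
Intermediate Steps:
O(h, c) = 24*h² (O(h, c) = 6*((-h*(-4))*h) = 6*((4*h)*h) = 6*(4*h²) = 24*h²)
O(-61, J) - I(-2 - 34, 15) = 24*(-61)² - (-2 - 34) = 24*3721 - 1*(-36) = 89304 + 36 = 89340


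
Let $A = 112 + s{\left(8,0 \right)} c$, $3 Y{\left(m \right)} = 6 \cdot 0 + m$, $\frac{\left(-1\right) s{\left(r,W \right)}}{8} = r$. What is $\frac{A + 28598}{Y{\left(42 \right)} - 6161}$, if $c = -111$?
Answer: $- \frac{11938}{2049} \approx -5.8263$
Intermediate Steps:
$s{\left(r,W \right)} = - 8 r$
$Y{\left(m \right)} = \frac{m}{3}$ ($Y{\left(m \right)} = \frac{6 \cdot 0 + m}{3} = \frac{0 + m}{3} = \frac{m}{3}$)
$A = 7216$ ($A = 112 + \left(-8\right) 8 \left(-111\right) = 112 - -7104 = 112 + 7104 = 7216$)
$\frac{A + 28598}{Y{\left(42 \right)} - 6161} = \frac{7216 + 28598}{\frac{1}{3} \cdot 42 - 6161} = \frac{35814}{14 - 6161} = \frac{35814}{-6147} = 35814 \left(- \frac{1}{6147}\right) = - \frac{11938}{2049}$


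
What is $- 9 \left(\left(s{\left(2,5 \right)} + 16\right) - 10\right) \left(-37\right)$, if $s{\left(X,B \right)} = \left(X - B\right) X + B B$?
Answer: $8325$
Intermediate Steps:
$s{\left(X,B \right)} = B^{2} + X \left(X - B\right)$ ($s{\left(X,B \right)} = X \left(X - B\right) + B^{2} = B^{2} + X \left(X - B\right)$)
$- 9 \left(\left(s{\left(2,5 \right)} + 16\right) - 10\right) \left(-37\right) = - 9 \left(\left(\left(5^{2} + 2^{2} - 5 \cdot 2\right) + 16\right) - 10\right) \left(-37\right) = - 9 \left(\left(\left(25 + 4 - 10\right) + 16\right) - 10\right) \left(-37\right) = - 9 \left(\left(19 + 16\right) - 10\right) \left(-37\right) = - 9 \left(35 - 10\right) \left(-37\right) = \left(-9\right) 25 \left(-37\right) = \left(-225\right) \left(-37\right) = 8325$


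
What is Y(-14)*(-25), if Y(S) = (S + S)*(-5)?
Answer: -3500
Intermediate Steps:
Y(S) = -10*S (Y(S) = (2*S)*(-5) = -10*S)
Y(-14)*(-25) = -10*(-14)*(-25) = 140*(-25) = -3500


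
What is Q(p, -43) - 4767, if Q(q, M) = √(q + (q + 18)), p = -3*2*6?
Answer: -4767 + 3*I*√6 ≈ -4767.0 + 7.3485*I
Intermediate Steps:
p = -36 (p = -6*6 = -36)
Q(q, M) = √(18 + 2*q) (Q(q, M) = √(q + (18 + q)) = √(18 + 2*q))
Q(p, -43) - 4767 = √(18 + 2*(-36)) - 4767 = √(18 - 72) - 4767 = √(-54) - 4767 = 3*I*√6 - 4767 = -4767 + 3*I*√6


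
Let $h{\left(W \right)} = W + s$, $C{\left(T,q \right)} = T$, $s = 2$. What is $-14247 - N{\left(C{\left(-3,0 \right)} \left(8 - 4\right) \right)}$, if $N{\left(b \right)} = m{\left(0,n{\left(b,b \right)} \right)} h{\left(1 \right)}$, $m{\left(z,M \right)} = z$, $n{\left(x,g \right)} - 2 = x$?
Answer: $-14247$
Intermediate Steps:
$n{\left(x,g \right)} = 2 + x$
$h{\left(W \right)} = 2 + W$ ($h{\left(W \right)} = W + 2 = 2 + W$)
$N{\left(b \right)} = 0$ ($N{\left(b \right)} = 0 \left(2 + 1\right) = 0 \cdot 3 = 0$)
$-14247 - N{\left(C{\left(-3,0 \right)} \left(8 - 4\right) \right)} = -14247 - 0 = -14247 + 0 = -14247$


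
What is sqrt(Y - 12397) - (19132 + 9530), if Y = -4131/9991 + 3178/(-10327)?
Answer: -28662 + 2*I*sqrt(32995001062696509062)/103177057 ≈ -28662.0 + 111.35*I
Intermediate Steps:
Y = -74412235/103177057 (Y = -4131*1/9991 + 3178*(-1/10327) = -4131/9991 - 3178/10327 = -74412235/103177057 ≈ -0.72121)
sqrt(Y - 12397) - (19132 + 9530) = sqrt(-74412235/103177057 - 12397) - (19132 + 9530) = sqrt(-1279160387864/103177057) - 1*28662 = 2*I*sqrt(32995001062696509062)/103177057 - 28662 = -28662 + 2*I*sqrt(32995001062696509062)/103177057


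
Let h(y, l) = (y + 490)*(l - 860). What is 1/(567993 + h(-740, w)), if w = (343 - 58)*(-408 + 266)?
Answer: 1/10900493 ≈ 9.1739e-8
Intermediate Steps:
w = -40470 (w = 285*(-142) = -40470)
h(y, l) = (-860 + l)*(490 + y) (h(y, l) = (490 + y)*(-860 + l) = (-860 + l)*(490 + y))
1/(567993 + h(-740, w)) = 1/(567993 + (-421400 - 860*(-740) + 490*(-40470) - 40470*(-740))) = 1/(567993 + (-421400 + 636400 - 19830300 + 29947800)) = 1/(567993 + 10332500) = 1/10900493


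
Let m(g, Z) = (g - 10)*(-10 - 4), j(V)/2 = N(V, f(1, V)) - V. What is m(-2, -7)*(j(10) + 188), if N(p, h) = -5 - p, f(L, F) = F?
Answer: 23184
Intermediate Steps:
j(V) = -10 - 4*V (j(V) = 2*((-5 - V) - V) = 2*(-5 - 2*V) = -10 - 4*V)
m(g, Z) = 140 - 14*g (m(g, Z) = (-10 + g)*(-14) = 140 - 14*g)
m(-2, -7)*(j(10) + 188) = (140 - 14*(-2))*((-10 - 4*10) + 188) = (140 + 28)*((-10 - 40) + 188) = 168*(-50 + 188) = 168*138 = 23184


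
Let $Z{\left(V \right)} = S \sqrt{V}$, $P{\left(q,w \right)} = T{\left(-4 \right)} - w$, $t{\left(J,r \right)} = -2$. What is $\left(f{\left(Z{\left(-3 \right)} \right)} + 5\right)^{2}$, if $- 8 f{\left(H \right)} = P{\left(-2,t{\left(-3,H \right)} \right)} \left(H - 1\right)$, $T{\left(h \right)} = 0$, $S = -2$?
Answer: $\frac{429}{16} + \frac{21 i \sqrt{3}}{4} \approx 26.813 + 9.0933 i$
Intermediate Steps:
$P{\left(q,w \right)} = - w$ ($P{\left(q,w \right)} = 0 - w = - w$)
$Z{\left(V \right)} = - 2 \sqrt{V}$
$f{\left(H \right)} = \frac{1}{4} - \frac{H}{4}$ ($f{\left(H \right)} = - \frac{\left(-1\right) \left(-2\right) \left(H - 1\right)}{8} = - \frac{2 \left(-1 + H\right)}{8} = - \frac{-2 + 2 H}{8} = \frac{1}{4} - \frac{H}{4}$)
$\left(f{\left(Z{\left(-3 \right)} \right)} + 5\right)^{2} = \left(\left(\frac{1}{4} - \frac{\left(-2\right) \sqrt{-3}}{4}\right) + 5\right)^{2} = \left(\left(\frac{1}{4} - \frac{\left(-2\right) i \sqrt{3}}{4}\right) + 5\right)^{2} = \left(\left(\frac{1}{4} + \frac{i \sqrt{3}}{2}\right) + 5\right)^{2} = \left(\frac{21}{4} + \frac{i \sqrt{3}}{2}\right)^{2}$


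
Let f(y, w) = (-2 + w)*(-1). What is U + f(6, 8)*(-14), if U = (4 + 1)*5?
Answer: 109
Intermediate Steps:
f(y, w) = 2 - w
U = 25 (U = 5*5 = 25)
U + f(6, 8)*(-14) = 25 + (2 - 1*8)*(-14) = 25 + (2 - 8)*(-14) = 25 - 6*(-14) = 25 + 84 = 109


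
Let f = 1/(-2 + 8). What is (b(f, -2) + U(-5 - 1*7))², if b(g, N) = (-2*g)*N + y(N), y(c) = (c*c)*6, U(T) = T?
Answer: 1444/9 ≈ 160.44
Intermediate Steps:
f = ⅙ (f = 1/6 = ⅙ ≈ 0.16667)
y(c) = 6*c² (y(c) = c²*6 = 6*c²)
b(g, N) = 6*N² - 2*N*g (b(g, N) = (-2*g)*N + 6*N² = -2*N*g + 6*N² = 6*N² - 2*N*g)
(b(f, -2) + U(-5 - 1*7))² = (2*(-2)*(-1*⅙ + 3*(-2)) + (-5 - 1*7))² = (2*(-2)*(-⅙ - 6) + (-5 - 7))² = (2*(-2)*(-37/6) - 12)² = (74/3 - 12)² = (38/3)² = 1444/9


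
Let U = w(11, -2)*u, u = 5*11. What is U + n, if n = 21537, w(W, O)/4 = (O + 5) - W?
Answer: 19777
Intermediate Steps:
w(W, O) = 20 - 4*W + 4*O (w(W, O) = 4*((O + 5) - W) = 4*((5 + O) - W) = 4*(5 + O - W) = 20 - 4*W + 4*O)
u = 55
U = -1760 (U = (20 - 4*11 + 4*(-2))*55 = (20 - 44 - 8)*55 = -32*55 = -1760)
U + n = -1760 + 21537 = 19777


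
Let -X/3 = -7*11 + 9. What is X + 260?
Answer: 464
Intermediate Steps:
X = 204 (X = -3*(-7*11 + 9) = -3*(-77 + 9) = -3*(-68) = 204)
X + 260 = 204 + 260 = 464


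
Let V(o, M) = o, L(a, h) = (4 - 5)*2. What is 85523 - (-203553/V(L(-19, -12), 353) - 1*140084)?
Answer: 247661/2 ≈ 1.2383e+5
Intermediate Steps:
L(a, h) = -2 (L(a, h) = -1*2 = -2)
85523 - (-203553/V(L(-19, -12), 353) - 1*140084) = 85523 - (-203553/(-2) - 1*140084) = 85523 - (-203553*(-1/2) - 140084) = 85523 - (203553/2 - 140084) = 85523 - 1*(-76615/2) = 85523 + 76615/2 = 247661/2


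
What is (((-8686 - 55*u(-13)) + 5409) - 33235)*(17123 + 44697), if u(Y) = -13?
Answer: -2212970540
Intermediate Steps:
(((-8686 - 55*u(-13)) + 5409) - 33235)*(17123 + 44697) = (((-8686 - 55*(-13)) + 5409) - 33235)*(17123 + 44697) = (((-8686 + 715) + 5409) - 33235)*61820 = ((-7971 + 5409) - 33235)*61820 = (-2562 - 33235)*61820 = -35797*61820 = -2212970540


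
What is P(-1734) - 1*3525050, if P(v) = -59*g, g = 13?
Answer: -3525817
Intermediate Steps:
P(v) = -767 (P(v) = -59*13 = -767)
P(-1734) - 1*3525050 = -767 - 1*3525050 = -767 - 3525050 = -3525817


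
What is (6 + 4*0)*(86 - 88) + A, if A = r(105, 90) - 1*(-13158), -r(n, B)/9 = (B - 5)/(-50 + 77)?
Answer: 39353/3 ≈ 13118.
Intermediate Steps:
r(n, B) = 5/3 - B/3 (r(n, B) = -9*(B - 5)/(-50 + 77) = -9*(-5 + B)/27 = -9*(-5/27 + B/27) = 5/3 - B/3)
A = 39389/3 (A = (5/3 - ⅓*90) - 1*(-13158) = (5/3 - 30) + 13158 = -85/3 + 13158 = 39389/3 ≈ 13130.)
(6 + 4*0)*(86 - 88) + A = (6 + 4*0)*(86 - 88) + 39389/3 = (6 + 0)*(-2) + 39389/3 = 6*(-2) + 39389/3 = -12 + 39389/3 = 39353/3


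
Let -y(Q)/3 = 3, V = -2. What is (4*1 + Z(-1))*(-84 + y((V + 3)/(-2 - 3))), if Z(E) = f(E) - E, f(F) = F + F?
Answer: -279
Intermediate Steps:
y(Q) = -9 (y(Q) = -3*3 = -9)
f(F) = 2*F
Z(E) = E (Z(E) = 2*E - E = E)
(4*1 + Z(-1))*(-84 + y((V + 3)/(-2 - 3))) = (4*1 - 1)*(-84 - 9) = (4 - 1)*(-93) = 3*(-93) = -279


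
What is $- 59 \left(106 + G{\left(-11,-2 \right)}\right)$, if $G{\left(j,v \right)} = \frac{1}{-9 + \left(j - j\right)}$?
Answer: $- \frac{56227}{9} \approx -6247.4$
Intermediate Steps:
$G{\left(j,v \right)} = - \frac{1}{9}$ ($G{\left(j,v \right)} = \frac{1}{-9 + 0} = \frac{1}{-9} = - \frac{1}{9}$)
$- 59 \left(106 + G{\left(-11,-2 \right)}\right) = - 59 \left(106 - \frac{1}{9}\right) = \left(-59\right) \frac{953}{9} = - \frac{56227}{9}$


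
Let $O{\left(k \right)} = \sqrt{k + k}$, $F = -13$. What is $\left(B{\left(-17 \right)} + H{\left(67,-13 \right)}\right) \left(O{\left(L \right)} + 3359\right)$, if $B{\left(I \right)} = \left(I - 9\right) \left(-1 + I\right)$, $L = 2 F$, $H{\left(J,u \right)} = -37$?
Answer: $1447729 + 862 i \sqrt{13} \approx 1.4477 \cdot 10^{6} + 3108.0 i$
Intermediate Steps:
$L = -26$ ($L = 2 \left(-13\right) = -26$)
$O{\left(k \right)} = \sqrt{2} \sqrt{k}$ ($O{\left(k \right)} = \sqrt{2 k} = \sqrt{2} \sqrt{k}$)
$B{\left(I \right)} = \left(-1 + I\right) \left(-9 + I\right)$ ($B{\left(I \right)} = \left(-9 + I\right) \left(-1 + I\right) = \left(-1 + I\right) \left(-9 + I\right)$)
$\left(B{\left(-17 \right)} + H{\left(67,-13 \right)}\right) \left(O{\left(L \right)} + 3359\right) = \left(\left(9 + \left(-17\right)^{2} - -170\right) - 37\right) \left(\sqrt{2} \sqrt{-26} + 3359\right) = \left(\left(9 + 289 + 170\right) - 37\right) \left(\sqrt{2} i \sqrt{26} + 3359\right) = \left(468 - 37\right) \left(2 i \sqrt{13} + 3359\right) = 431 \left(3359 + 2 i \sqrt{13}\right) = 1447729 + 862 i \sqrt{13}$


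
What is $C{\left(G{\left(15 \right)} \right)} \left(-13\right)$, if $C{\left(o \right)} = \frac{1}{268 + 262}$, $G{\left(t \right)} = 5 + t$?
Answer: $- \frac{13}{530} \approx -0.024528$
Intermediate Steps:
$C{\left(o \right)} = \frac{1}{530}$
$C{\left(G{\left(15 \right)} \right)} \left(-13\right) = \frac{1}{530} \left(-13\right) = - \frac{13}{530}$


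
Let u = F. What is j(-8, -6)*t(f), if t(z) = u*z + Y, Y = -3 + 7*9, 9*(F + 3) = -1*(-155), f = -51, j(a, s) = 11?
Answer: -21956/3 ≈ -7318.7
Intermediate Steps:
F = 128/9 (F = -3 + (-1*(-155))/9 = -3 + (⅑)*155 = -3 + 155/9 = 128/9 ≈ 14.222)
u = 128/9 ≈ 14.222
Y = 60 (Y = -3 + 63 = 60)
t(z) = 60 + 128*z/9 (t(z) = 128*z/9 + 60 = 60 + 128*z/9)
j(-8, -6)*t(f) = 11*(60 + (128/9)*(-51)) = 11*(60 - 2176/3) = 11*(-1996/3) = -21956/3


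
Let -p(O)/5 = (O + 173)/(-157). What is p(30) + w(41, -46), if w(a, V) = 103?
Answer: 17186/157 ≈ 109.46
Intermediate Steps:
p(O) = 865/157 + 5*O/157 (p(O) = -5*(O + 173)/(-157) = -5*(173 + O)*(-1)/157 = -5*(-173/157 - O/157) = 865/157 + 5*O/157)
p(30) + w(41, -46) = (865/157 + (5/157)*30) + 103 = (865/157 + 150/157) + 103 = 1015/157 + 103 = 17186/157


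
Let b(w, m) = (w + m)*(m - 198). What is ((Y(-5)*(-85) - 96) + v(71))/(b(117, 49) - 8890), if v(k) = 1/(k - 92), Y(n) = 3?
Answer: 1843/176526 ≈ 0.010440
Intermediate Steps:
v(k) = 1/(-92 + k)
b(w, m) = (-198 + m)*(m + w) (b(w, m) = (m + w)*(-198 + m) = (-198 + m)*(m + w))
((Y(-5)*(-85) - 96) + v(71))/(b(117, 49) - 8890) = ((3*(-85) - 96) + 1/(-92 + 71))/((49² - 198*49 - 198*117 + 49*117) - 8890) = ((-255 - 96) + 1/(-21))/((2401 - 9702 - 23166 + 5733) - 8890) = (-351 - 1/21)/(-24734 - 8890) = -7372/21/(-33624) = -7372/21*(-1/33624) = 1843/176526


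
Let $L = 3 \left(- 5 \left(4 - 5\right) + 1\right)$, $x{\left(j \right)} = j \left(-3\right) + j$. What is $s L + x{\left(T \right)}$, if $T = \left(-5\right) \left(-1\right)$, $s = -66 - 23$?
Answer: $-1612$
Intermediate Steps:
$s = -89$ ($s = -66 - 23 = -89$)
$T = 5$
$x{\left(j \right)} = - 2 j$ ($x{\left(j \right)} = - 3 j + j = - 2 j$)
$L = 18$ ($L = 3 \left(\left(-5\right) \left(-1\right) + 1\right) = 3 \left(5 + 1\right) = 3 \cdot 6 = 18$)
$s L + x{\left(T \right)} = \left(-89\right) 18 - 10 = -1602 - 10 = -1612$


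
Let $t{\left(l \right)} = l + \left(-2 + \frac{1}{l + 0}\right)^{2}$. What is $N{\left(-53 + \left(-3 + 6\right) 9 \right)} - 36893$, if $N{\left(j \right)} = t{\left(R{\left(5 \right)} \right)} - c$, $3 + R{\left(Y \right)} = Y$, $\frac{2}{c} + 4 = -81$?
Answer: $- \frac{12542167}{340} \approx -36889.0$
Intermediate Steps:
$c = - \frac{2}{85}$ ($c = \frac{2}{-4 - 81} = \frac{2}{-85} = 2 \left(- \frac{1}{85}\right) = - \frac{2}{85} \approx -0.023529$)
$R{\left(Y \right)} = -3 + Y$
$t{\left(l \right)} = l + \left(-2 + \frac{1}{l}\right)^{2}$
$N{\left(j \right)} = \frac{1453}{340}$ ($N{\left(j \right)} = \left(\left(-3 + 5\right) + \frac{\left(-1 + 2 \left(-3 + 5\right)\right)^{2}}{\left(-3 + 5\right)^{2}}\right) - - \frac{2}{85} = \left(2 + \frac{\left(-1 + 2 \cdot 2\right)^{2}}{4}\right) + \frac{2}{85} = \left(2 + \frac{\left(-1 + 4\right)^{2}}{4}\right) + \frac{2}{85} = \left(2 + \frac{3^{2}}{4}\right) + \frac{2}{85} = \left(2 + \frac{1}{4} \cdot 9\right) + \frac{2}{85} = \left(2 + \frac{9}{4}\right) + \frac{2}{85} = \frac{17}{4} + \frac{2}{85} = \frac{1453}{340}$)
$N{\left(-53 + \left(-3 + 6\right) 9 \right)} - 36893 = \frac{1453}{340} - 36893 = - \frac{12542167}{340}$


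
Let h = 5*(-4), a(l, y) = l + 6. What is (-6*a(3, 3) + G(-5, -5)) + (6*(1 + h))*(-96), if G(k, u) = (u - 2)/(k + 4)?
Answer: 10897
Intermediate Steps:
a(l, y) = 6 + l
h = -20
G(k, u) = (-2 + u)/(4 + k)
(-6*a(3, 3) + G(-5, -5)) + (6*(1 + h))*(-96) = (-6*(6 + 3) + (-2 - 5)/(4 - 5)) + (6*(1 - 20))*(-96) = (-6*9 - 7/(-1)) + (6*(-19))*(-96) = (-54 - 1*(-7)) - 114*(-96) = (-54 + 7) + 10944 = -47 + 10944 = 10897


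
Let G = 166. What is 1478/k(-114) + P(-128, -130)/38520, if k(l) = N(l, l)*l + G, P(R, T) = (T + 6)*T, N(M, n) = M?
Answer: 3363800/6337503 ≈ 0.53078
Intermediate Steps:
P(R, T) = T*(6 + T) (P(R, T) = (6 + T)*T = T*(6 + T))
k(l) = 166 + l**2 (k(l) = l*l + 166 = l**2 + 166 = 166 + l**2)
1478/k(-114) + P(-128, -130)/38520 = 1478/(166 + (-114)**2) - 130*(6 - 130)/38520 = 1478/(166 + 12996) - 130*(-124)*(1/38520) = 1478/13162 + 16120*(1/38520) = 1478*(1/13162) + 403/963 = 739/6581 + 403/963 = 3363800/6337503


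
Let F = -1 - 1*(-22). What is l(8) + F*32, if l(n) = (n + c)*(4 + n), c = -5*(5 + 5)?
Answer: 168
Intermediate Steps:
c = -50 (c = -5*10 = -50)
l(n) = (-50 + n)*(4 + n) (l(n) = (n - 50)*(4 + n) = (-50 + n)*(4 + n))
F = 21 (F = -1 + 22 = 21)
l(8) + F*32 = (-200 + 8**2 - 46*8) + 21*32 = (-200 + 64 - 368) + 672 = -504 + 672 = 168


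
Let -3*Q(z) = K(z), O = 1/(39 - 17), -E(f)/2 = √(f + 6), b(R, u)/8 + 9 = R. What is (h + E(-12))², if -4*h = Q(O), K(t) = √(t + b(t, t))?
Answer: -8623/352 + 5*√231/11 ≈ -17.589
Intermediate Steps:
b(R, u) = -72 + 8*R
E(f) = -2*√(6 + f) (E(f) = -2*√(f + 6) = -2*√(6 + f))
O = 1/22 ≈ 0.045455
K(t) = √(-72 + 9*t) (K(t) = √(t + (-72 + 8*t)) = √(-72 + 9*t))
Q(z) = -√(-8 + z)
h = 5*I*√154/88 (h = -(-1)*√(-8 + 1/22)/4 = -(-1)*√(-175/22)/4 = -(-1)*5*I*√154/22/4 = -(-5)*I*√154/88 = 5*I*√154/88 ≈ 0.7051*I)
(h + E(-12))² = (5*I*√154/88 - 2*√(6 - 12))² = (5*I*√154/88 - 2*I*√6)² = (-2*I*√6 + 5*I*√154/88)²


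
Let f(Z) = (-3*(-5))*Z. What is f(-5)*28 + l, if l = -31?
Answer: -2131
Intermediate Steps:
f(Z) = 15*Z
f(-5)*28 + l = (15*(-5))*28 - 31 = -75*28 - 31 = -2100 - 31 = -2131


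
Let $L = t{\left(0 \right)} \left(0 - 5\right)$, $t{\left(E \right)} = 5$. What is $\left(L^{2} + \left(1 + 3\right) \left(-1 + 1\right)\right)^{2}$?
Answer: $390625$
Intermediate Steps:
$L = -25$ ($L = 5 \left(0 - 5\right) = 5 \left(-5\right) = -25$)
$\left(L^{2} + \left(1 + 3\right) \left(-1 + 1\right)\right)^{2} = \left(\left(-25\right)^{2} + \left(1 + 3\right) \left(-1 + 1\right)\right)^{2} = \left(625 + 4 \cdot 0\right)^{2} = \left(625 + 0\right)^{2} = 625^{2} = 390625$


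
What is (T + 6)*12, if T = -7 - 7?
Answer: -96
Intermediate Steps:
T = -14
(T + 6)*12 = (-14 + 6)*12 = -8*12 = -96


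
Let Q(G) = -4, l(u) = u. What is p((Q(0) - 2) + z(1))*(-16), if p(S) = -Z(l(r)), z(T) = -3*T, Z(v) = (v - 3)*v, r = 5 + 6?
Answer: 1408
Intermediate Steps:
r = 11
Z(v) = v*(-3 + v) (Z(v) = (-3 + v)*v = v*(-3 + v))
p(S) = -88 (p(S) = -11*(-3 + 11) = -11*8 = -1*88 = -88)
p((Q(0) - 2) + z(1))*(-16) = -88*(-16) = 1408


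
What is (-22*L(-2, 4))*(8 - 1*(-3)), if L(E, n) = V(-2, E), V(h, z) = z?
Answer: 484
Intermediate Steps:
L(E, n) = E
(-22*L(-2, 4))*(8 - 1*(-3)) = (-22*(-2))*(8 - 1*(-3)) = 44*(8 + 3) = 44*11 = 484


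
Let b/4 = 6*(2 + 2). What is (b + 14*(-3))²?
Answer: 2916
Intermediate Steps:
b = 96 (b = 4*(6*(2 + 2)) = 4*(6*4) = 4*24 = 96)
(b + 14*(-3))² = (96 + 14*(-3))² = (96 - 42)² = 54² = 2916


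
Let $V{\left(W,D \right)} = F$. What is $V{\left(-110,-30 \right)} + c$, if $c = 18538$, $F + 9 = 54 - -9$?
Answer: $18592$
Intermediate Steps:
$F = 54$ ($F = -9 + \left(54 - -9\right) = -9 + \left(54 + 9\right) = -9 + 63 = 54$)
$V{\left(W,D \right)} = 54$
$V{\left(-110,-30 \right)} + c = 54 + 18538 = 18592$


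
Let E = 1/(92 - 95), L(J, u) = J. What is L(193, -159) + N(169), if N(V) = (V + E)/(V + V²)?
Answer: 8317588/43095 ≈ 193.01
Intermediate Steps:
E = -⅓ (E = 1/(-3) = -⅓ ≈ -0.33333)
N(V) = (-⅓ + V)/(V + V²) (N(V) = (V - ⅓)/(V + V²) = (-⅓ + V)/(V + V²))
L(193, -159) + N(169) = 193 + (-⅓ + 169)/(169*(1 + 169)) = 193 + (1/169)*(506/3)/170 = 193 + (1/169)*(1/170)*(506/3) = 193 + 253/43095 = 8317588/43095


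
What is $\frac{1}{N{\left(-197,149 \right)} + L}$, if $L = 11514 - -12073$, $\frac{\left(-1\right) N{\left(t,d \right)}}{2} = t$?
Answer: $\frac{1}{23981} \approx 4.17 \cdot 10^{-5}$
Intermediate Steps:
$N{\left(t,d \right)} = - 2 t$
$L = 23587$ ($L = 11514 + 12073 = 23587$)
$\frac{1}{N{\left(-197,149 \right)} + L} = \frac{1}{\left(-2\right) \left(-197\right) + 23587} = \frac{1}{394 + 23587} = \frac{1}{23981}$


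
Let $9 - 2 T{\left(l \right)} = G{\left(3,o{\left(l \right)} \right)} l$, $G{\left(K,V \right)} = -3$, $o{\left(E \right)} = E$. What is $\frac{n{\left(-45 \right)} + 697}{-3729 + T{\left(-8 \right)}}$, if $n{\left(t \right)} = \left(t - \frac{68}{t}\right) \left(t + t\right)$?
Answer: $- \frac{58}{47} \approx -1.234$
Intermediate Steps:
$T{\left(l \right)} = \frac{9}{2} + \frac{3 l}{2}$ ($T{\left(l \right)} = \frac{9}{2} - \frac{\left(-3\right) l}{2} = \frac{9}{2} + \frac{3 l}{2}$)
$n{\left(t \right)} = 2 t \left(t - \frac{68}{t}\right)$ ($n{\left(t \right)} = \left(t - \frac{68}{t}\right) 2 t = 2 t \left(t - \frac{68}{t}\right)$)
$\frac{n{\left(-45 \right)} + 697}{-3729 + T{\left(-8 \right)}} = \frac{\left(-136 + 2 \left(-45\right)^{2}\right) + 697}{-3729 + \left(\frac{9}{2} + \frac{3}{2} \left(-8\right)\right)} = \frac{\left(-136 + 2 \cdot 2025\right) + 697}{-3729 + \left(\frac{9}{2} - 12\right)} = \frac{\left(-136 + 4050\right) + 697}{-3729 - \frac{15}{2}} = \frac{3914 + 697}{- \frac{7473}{2}} = 4611 \left(- \frac{2}{7473}\right) = - \frac{58}{47}$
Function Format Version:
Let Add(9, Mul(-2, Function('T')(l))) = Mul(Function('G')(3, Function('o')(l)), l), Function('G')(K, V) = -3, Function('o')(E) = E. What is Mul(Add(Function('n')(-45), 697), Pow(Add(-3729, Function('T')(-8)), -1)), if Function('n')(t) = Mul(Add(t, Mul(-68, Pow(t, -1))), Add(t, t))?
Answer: Rational(-58, 47) ≈ -1.2340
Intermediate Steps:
Function('T')(l) = Add(Rational(9, 2), Mul(Rational(3, 2), l)) (Function('T')(l) = Add(Rational(9, 2), Mul(Rational(-1, 2), Mul(-3, l))) = Add(Rational(9, 2), Mul(Rational(3, 2), l)))
Function('n')(t) = Mul(2, t, Add(t, Mul(-68, Pow(t, -1)))) (Function('n')(t) = Mul(Add(t, Mul(-68, Pow(t, -1))), Mul(2, t)) = Mul(2, t, Add(t, Mul(-68, Pow(t, -1)))))
Mul(Add(Function('n')(-45), 697), Pow(Add(-3729, Function('T')(-8)), -1)) = Mul(Add(Add(-136, Mul(2, Pow(-45, 2))), 697), Pow(Add(-3729, Add(Rational(9, 2), Mul(Rational(3, 2), -8))), -1)) = Mul(Add(Add(-136, Mul(2, 2025)), 697), Pow(Add(-3729, Add(Rational(9, 2), -12)), -1)) = Mul(Add(Add(-136, 4050), 697), Pow(Add(-3729, Rational(-15, 2)), -1)) = Mul(Add(3914, 697), Pow(Rational(-7473, 2), -1)) = Mul(4611, Rational(-2, 7473)) = Rational(-58, 47)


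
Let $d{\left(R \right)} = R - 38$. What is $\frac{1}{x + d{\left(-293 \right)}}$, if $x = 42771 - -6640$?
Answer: $\frac{1}{49080} \approx 2.0375 \cdot 10^{-5}$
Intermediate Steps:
$d{\left(R \right)} = -38 + R$ ($d{\left(R \right)} = R - 38 = -38 + R$)
$x = 49411$ ($x = 42771 + 6640 = 49411$)
$\frac{1}{x + d{\left(-293 \right)}} = \frac{1}{49411 - 331} = \frac{1}{49080}$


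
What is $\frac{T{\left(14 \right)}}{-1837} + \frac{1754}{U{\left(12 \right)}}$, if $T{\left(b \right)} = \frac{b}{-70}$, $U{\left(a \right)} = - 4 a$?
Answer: $- \frac{8055221}{220440} \approx -36.542$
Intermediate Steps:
$T{\left(b \right)} = - \frac{b}{70}$ ($T{\left(b \right)} = b \left(- \frac{1}{70}\right) = - \frac{b}{70}$)
$\frac{T{\left(14 \right)}}{-1837} + \frac{1754}{U{\left(12 \right)}} = \frac{\left(- \frac{1}{70}\right) 14}{-1837} + \frac{1754}{\left(-4\right) 12} = \left(- \frac{1}{5}\right) \left(- \frac{1}{1837}\right) + \frac{1754}{-48} = \frac{1}{9185} + 1754 \left(- \frac{1}{48}\right) = \frac{1}{9185} - \frac{877}{24} = - \frac{8055221}{220440}$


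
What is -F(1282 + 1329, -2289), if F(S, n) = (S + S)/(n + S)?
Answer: -373/23 ≈ -16.217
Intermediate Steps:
F(S, n) = 2*S/(S + n) (F(S, n) = (2*S)/(S + n) = 2*S/(S + n))
-F(1282 + 1329, -2289) = -2*(1282 + 1329)/((1282 + 1329) - 2289) = -2*2611/(2611 - 2289) = -2*2611/322 = -1*373/23 = -373/23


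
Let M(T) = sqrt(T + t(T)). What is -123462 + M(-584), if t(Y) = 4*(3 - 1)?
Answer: -123462 + 24*I ≈ -1.2346e+5 + 24.0*I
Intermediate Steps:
t(Y) = 8 (t(Y) = 4*2 = 8)
M(T) = sqrt(8 + T) (M(T) = sqrt(T + 8) = sqrt(8 + T))
-123462 + M(-584) = -123462 + sqrt(8 - 584) = -123462 + sqrt(-576) = -123462 + 24*I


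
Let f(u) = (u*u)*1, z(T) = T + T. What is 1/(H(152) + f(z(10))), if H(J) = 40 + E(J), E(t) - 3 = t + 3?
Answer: 1/598 ≈ 0.0016722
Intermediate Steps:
z(T) = 2*T
E(t) = 6 + t (E(t) = 3 + (t + 3) = 3 + (3 + t) = 6 + t)
H(J) = 46 + J (H(J) = 40 + (6 + J) = 46 + J)
f(u) = u**2 (f(u) = u**2*1 = u**2)
1/(H(152) + f(z(10))) = 1/((46 + 152) + (2*10)**2) = 1/(198 + 20**2) = 1/(198 + 400) = 1/598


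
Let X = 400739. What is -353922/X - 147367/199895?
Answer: -129802942403/80105722405 ≈ -1.6204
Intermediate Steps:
-353922/X - 147367/199895 = -353922/400739 - 147367/199895 = -129802942403/80105722405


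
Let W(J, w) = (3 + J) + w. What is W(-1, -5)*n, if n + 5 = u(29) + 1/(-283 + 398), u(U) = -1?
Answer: 2067/115 ≈ 17.974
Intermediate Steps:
W(J, w) = 3 + J + w
n = -689/115 (n = -5 + (-1 + 1/(-283 + 398)) = -5 + (-1 + 1/115) = -5 - 114/115 = -689/115 ≈ -5.9913)
W(-1, -5)*n = (3 - 1 - 5)*(-689/115) = -3*(-689/115) = 2067/115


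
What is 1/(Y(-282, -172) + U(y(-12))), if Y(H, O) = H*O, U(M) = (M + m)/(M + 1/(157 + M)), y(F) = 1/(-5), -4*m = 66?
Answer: 759/36880000 ≈ 2.0580e-5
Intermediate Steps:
m = -33/2 (m = -1/4*66 = -33/2 ≈ -16.500)
y(F) = -1/5
U(M) = (-33/2 + M)/(M + 1/(157 + M)) (U(M) = (M - 33/2)/(M + 1/(157 + M)) = (-33/2 + M)/(M + 1/(157 + M)))
1/(Y(-282, -172) + U(y(-12))) = 1/(-282*(-172) + (-5181 + 2*(-1/5)**2 + 281*(-1/5))/(2*(1 + (-1/5)**2 + 157*(-1/5)))) = 1/(48504 + (-5181 + 2*(1/25) - 281/5)/(2*(1 + 1/25 - 157/5))) = 1/(48504 + (-5181 + 2/25 - 281/5)/(2*(-759/25))) = 1/(48504 + (1/2)*(-25/759)*(-130928/25)) = 1/(48504 + 65464/759) = 1/(36880000/759) = 759/36880000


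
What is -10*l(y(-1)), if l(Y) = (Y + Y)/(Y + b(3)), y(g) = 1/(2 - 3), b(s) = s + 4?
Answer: 10/3 ≈ 3.3333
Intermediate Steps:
b(s) = 4 + s
y(g) = -1 (y(g) = 1/(-1) = -1)
l(Y) = 2*Y/(7 + Y) (l(Y) = (Y + Y)/(Y + (4 + 3)) = (2*Y)/(Y + 7) = (2*Y)/(7 + Y) = 2*Y/(7 + Y))
-10*l(y(-1)) = -20*(-1)/(7 - 1) = -20*(-1)/6 = -10*(-⅓) = 10/3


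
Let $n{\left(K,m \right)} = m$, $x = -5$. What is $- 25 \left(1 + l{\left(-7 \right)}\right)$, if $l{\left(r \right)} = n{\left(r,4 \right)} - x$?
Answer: $-250$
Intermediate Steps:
$l{\left(r \right)} = 9$ ($l{\left(r \right)} = 4 - -5 = 4 + 5 = 9$)
$- 25 \left(1 + l{\left(-7 \right)}\right) = - 25 \left(1 + 9\right) = \left(-25\right) 10 = -250$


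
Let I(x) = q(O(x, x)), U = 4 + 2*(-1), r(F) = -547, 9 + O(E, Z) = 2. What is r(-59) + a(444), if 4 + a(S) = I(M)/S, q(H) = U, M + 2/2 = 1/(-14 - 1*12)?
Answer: -122321/222 ≈ -551.00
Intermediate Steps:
O(E, Z) = -7 (O(E, Z) = -9 + 2 = -7)
M = -27/26 (M = -1 + 1/(-14 - 1*12) = -1 + 1/(-14 - 12) = -1 + 1/(-26) = -1 - 1/26 = -27/26 ≈ -1.0385)
U = 2 (U = 4 - 2 = 2)
q(H) = 2
I(x) = 2
a(S) = -4 + 2/S
r(-59) + a(444) = -547 + (-4 + 2/444) = -547 + (-4 + 2*(1/444)) = -547 + (-4 + 1/222) = -547 - 887/222 = -122321/222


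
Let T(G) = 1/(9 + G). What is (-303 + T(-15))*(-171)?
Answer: 103683/2 ≈ 51842.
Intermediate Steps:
(-303 + T(-15))*(-171) = (-303 + 1/(9 - 15))*(-171) = (-303 + 1/(-6))*(-171) = (-303 - ⅙)*(-171) = -1819/6*(-171) = 103683/2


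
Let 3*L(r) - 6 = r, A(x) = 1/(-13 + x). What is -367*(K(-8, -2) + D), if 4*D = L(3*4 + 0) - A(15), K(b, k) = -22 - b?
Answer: 37067/8 ≈ 4633.4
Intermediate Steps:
L(r) = 2 + r/3
D = 11/8 (D = ((2 + (3*4 + 0)/3) - 1/(-13 + 15))/4 = ((2 + (12 + 0)/3) - 1/2)/4 = ((2 + (1/3)*12) - 1*1/2)/4 = ((2 + 4) - 1/2)/4 = (6 - 1/2)/4 = (1/4)*(11/2) = 11/8 ≈ 1.3750)
-367*(K(-8, -2) + D) = -367*((-22 - 1*(-8)) + 11/8) = -367*((-22 + 8) + 11/8) = -367*(-14 + 11/8) = -367*(-101/8) = 37067/8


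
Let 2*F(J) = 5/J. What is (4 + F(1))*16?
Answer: 104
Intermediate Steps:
F(J) = 5/(2*J) (F(J) = (5/J)/2 = 5/(2*J))
(4 + F(1))*16 = (4 + (5/2)/1)*16 = (4 + (5/2)*1)*16 = (4 + 5/2)*16 = (13/2)*16 = 104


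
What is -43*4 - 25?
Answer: -197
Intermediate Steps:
-43*4 - 25 = -172 - 25 = -197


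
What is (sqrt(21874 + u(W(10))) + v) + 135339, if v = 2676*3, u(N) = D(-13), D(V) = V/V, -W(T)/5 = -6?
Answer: 143367 + 25*sqrt(35) ≈ 1.4352e+5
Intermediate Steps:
W(T) = 30 (W(T) = -5*(-6) = 30)
D(V) = 1
u(N) = 1
v = 8028
(sqrt(21874 + u(W(10))) + v) + 135339 = (sqrt(21874 + 1) + 8028) + 135339 = (sqrt(21875) + 8028) + 135339 = (25*sqrt(35) + 8028) + 135339 = (8028 + 25*sqrt(35)) + 135339 = 143367 + 25*sqrt(35)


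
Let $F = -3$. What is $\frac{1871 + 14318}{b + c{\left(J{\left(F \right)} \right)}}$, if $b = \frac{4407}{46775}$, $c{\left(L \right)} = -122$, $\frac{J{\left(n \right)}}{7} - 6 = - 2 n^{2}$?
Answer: $- \frac{757240475}{5702143} \approx -132.8$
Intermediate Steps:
$J{\left(n \right)} = 42 - 14 n^{2}$ ($J{\left(n \right)} = 42 + 7 \left(- 2 n^{2}\right) = 42 - 14 n^{2}$)
$b = \frac{4407}{46775}$ ($b = 4407 \cdot \frac{1}{46775} = \frac{4407}{46775} \approx 0.094217$)
$\frac{1871 + 14318}{b + c{\left(J{\left(F \right)} \right)}} = \frac{1871 + 14318}{\frac{4407}{46775} - 122} = \frac{16189}{- \frac{5702143}{46775}} = 16189 \left(- \frac{46775}{5702143}\right) = - \frac{757240475}{5702143}$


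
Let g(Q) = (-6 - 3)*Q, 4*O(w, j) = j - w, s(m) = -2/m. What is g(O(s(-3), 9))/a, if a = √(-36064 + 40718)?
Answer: -75*√4654/18616 ≈ -0.27485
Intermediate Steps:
O(w, j) = -w/4 + j/4 (O(w, j) = (j - w)/4 = -w/4 + j/4)
a = √4654 ≈ 68.220
g(Q) = -9*Q
g(O(s(-3), 9))/a = (-9*(-(-1)/(2*(-3)) + (¼)*9))/(√4654) = (-9*(-(-1)*(-1)/(2*3) + 9/4))*(√4654/4654) = (-9*(-¼*⅔ + 9/4))*(√4654/4654) = (-9*(-⅙ + 9/4))*(√4654/4654) = (-9*25/12)*(√4654/4654) = -75*√4654/18616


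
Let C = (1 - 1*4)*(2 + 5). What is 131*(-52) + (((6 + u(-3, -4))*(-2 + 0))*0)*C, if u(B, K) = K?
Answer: -6812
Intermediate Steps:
C = -21 (C = (1 - 4)*7 = -3*7 = -21)
131*(-52) + (((6 + u(-3, -4))*(-2 + 0))*0)*C = 131*(-52) + (((6 - 4)*(-2 + 0))*0)*(-21) = -6812 + ((2*(-2))*0)*(-21) = -6812 - 4*0*(-21) = -6812 + 0*(-21) = -6812 + 0 = -6812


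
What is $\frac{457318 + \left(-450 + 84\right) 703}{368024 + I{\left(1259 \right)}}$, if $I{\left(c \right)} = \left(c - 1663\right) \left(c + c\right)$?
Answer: $- \frac{50005}{162312} \approx -0.30808$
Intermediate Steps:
$I{\left(c \right)} = 2 c \left(-1663 + c\right)$ ($I{\left(c \right)} = \left(-1663 + c\right) 2 c = 2 c \left(-1663 + c\right)$)
$\frac{457318 + \left(-450 + 84\right) 703}{368024 + I{\left(1259 \right)}} = \frac{457318 + \left(-450 + 84\right) 703}{368024 + 2 \cdot 1259 \left(-1663 + 1259\right)} = \frac{457318 - 257298}{368024 + 2 \cdot 1259 \left(-404\right)} = \frac{457318 - 257298}{368024 - 1017272} = \frac{200020}{-649248} = 200020 \left(- \frac{1}{649248}\right) = - \frac{50005}{162312}$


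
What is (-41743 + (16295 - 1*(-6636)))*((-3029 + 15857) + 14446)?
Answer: -513078488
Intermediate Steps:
(-41743 + (16295 - 1*(-6636)))*((-3029 + 15857) + 14446) = (-41743 + (16295 + 6636))*(12828 + 14446) = (-41743 + 22931)*27274 = -18812*27274 = -513078488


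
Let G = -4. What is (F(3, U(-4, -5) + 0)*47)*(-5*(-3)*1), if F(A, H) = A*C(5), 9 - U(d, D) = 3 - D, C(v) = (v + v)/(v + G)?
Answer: 21150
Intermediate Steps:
C(v) = 2*v/(-4 + v) (C(v) = (v + v)/(v - 4) = (2*v)/(-4 + v) = 2*v/(-4 + v))
U(d, D) = 6 + D (U(d, D) = 9 - (3 - D) = 9 + (-3 + D) = 6 + D)
F(A, H) = 10*A (F(A, H) = A*(2*5/(-4 + 5)) = A*(2*5/1) = A*(2*5*1) = A*10 = 10*A)
(F(3, U(-4, -5) + 0)*47)*(-5*(-3)*1) = ((10*3)*47)*(-5*(-3)*1) = (30*47)*(15*1) = 1410*15 = 21150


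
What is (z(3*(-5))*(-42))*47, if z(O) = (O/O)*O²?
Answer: -444150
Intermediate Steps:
z(O) = O² (z(O) = 1*O² = O²)
(z(3*(-5))*(-42))*47 = ((3*(-5))²*(-42))*47 = ((-15)²*(-42))*47 = (225*(-42))*47 = -9450*47 = -444150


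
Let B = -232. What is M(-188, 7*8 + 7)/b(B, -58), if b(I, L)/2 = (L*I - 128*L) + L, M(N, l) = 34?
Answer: 17/20822 ≈ 0.00081644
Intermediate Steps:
b(I, L) = -254*L + 2*I*L (b(I, L) = 2*((L*I - 128*L) + L) = 2*((I*L - 128*L) + L) = 2*((-128*L + I*L) + L) = 2*(-127*L + I*L) = -254*L + 2*I*L)
M(-188, 7*8 + 7)/b(B, -58) = 34/((2*(-58)*(-127 - 232))) = 34/((2*(-58)*(-359))) = 34/41644 = 34*(1/41644) = 17/20822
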